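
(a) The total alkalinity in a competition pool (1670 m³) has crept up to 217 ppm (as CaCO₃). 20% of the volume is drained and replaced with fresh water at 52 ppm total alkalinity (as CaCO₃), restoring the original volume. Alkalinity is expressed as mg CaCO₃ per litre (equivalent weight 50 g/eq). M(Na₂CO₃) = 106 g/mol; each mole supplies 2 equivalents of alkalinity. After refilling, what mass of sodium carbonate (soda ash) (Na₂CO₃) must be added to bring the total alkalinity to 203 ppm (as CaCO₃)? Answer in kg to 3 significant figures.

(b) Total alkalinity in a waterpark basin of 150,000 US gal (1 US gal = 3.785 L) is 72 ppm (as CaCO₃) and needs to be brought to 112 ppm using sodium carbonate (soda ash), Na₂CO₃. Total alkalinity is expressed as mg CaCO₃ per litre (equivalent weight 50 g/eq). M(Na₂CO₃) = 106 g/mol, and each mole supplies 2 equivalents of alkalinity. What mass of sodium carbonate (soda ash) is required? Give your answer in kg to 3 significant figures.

(a) 33.6 kg; (b) 24.1 kg

(a) Volume: 1670 m³ = 1,670,000 L.
(a) After draining 20% and refilling: 217 × 0.80 + 52 × 0.20 = 184 ppm.
(a) Deficit to target: 203 − 184 = 19 mg/L.
(a) As CaCO₃: 19 mg/L × 1,670,000 L = 31,730 g; ÷ 50 g/eq ÷ 2 = 317.3 mol Na₂CO₃.
(a) Mass: 317.3 × 106 = 33,630 g.

(b) Volume: 150,000 US gal × 3.785 L/gal = 567,750 L.
(b) Alkalinity to add: (112 − 72) = 40 mg/L as CaCO₃ × 567,750 L = 22,710 g as CaCO₃.
(b) Equivalents: 22,710 g ÷ 50 g/eq = 454.2 eq.
(b) Each mole of Na₂CO₃ supplies 2 eq, so 454.2 / 2 = 227.1 mol.
(b) Mass: 227.1 mol × 106 g/mol = 24,070 g.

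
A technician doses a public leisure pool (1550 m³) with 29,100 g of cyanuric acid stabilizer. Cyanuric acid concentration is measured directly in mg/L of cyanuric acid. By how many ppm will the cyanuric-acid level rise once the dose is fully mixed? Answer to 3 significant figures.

Volume: 1550 m³ = 1,550,000 L.
Rise: 29,100 g / 1,550,000 L × 1000 = 18.77 mg/L.

18.8 ppm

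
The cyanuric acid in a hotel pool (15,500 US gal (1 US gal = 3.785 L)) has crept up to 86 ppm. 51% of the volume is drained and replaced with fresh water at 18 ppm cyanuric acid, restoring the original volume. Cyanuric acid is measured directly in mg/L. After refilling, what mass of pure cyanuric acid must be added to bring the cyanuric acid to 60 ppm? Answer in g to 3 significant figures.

Volume: 15,500 US gal × 3.785 L/gal = 58,668 L.
After draining 51% and refilling: 86 × 0.49 + 18 × 0.51 = 51.32 ppm.
Deficit to target: 60 − 51.32 = 8.68 mg/L.
Mass: 8.68 mg/L × 58,668 L = 509.2 g cyanuric acid.

509 g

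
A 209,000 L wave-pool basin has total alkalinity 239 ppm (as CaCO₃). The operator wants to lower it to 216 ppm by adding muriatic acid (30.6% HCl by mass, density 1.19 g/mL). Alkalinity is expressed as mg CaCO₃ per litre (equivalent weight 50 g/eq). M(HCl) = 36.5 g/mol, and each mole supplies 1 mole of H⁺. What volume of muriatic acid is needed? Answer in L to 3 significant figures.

9.64 L

Alkalinity to neutralize: (239 − 216) = 23 mg/L as CaCO₃ × 209,000 L = 4807 g as CaCO₃.
Equivalents of H⁺ required: 4807 ÷ 50 g/eq = 96.14 eq = 96.14 mol HCl.
Mass of HCl: 96.14 × 36.5 = 3509 g.
Mass of 30.6% solution: 3509 / 0.306 = 11,470 g.
Volume: 11,470 g ÷ 1.19 g/mL = 9637 mL.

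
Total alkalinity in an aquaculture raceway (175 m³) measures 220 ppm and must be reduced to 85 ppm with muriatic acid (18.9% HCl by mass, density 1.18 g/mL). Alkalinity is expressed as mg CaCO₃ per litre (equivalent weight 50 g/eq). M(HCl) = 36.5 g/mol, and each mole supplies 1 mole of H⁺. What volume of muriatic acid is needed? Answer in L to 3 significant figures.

Volume: 175 m³ = 175,000 L.
Alkalinity to neutralize: (220 − 85) = 135 mg/L as CaCO₃ × 175,000 L = 23,620 g as CaCO₃.
Equivalents of H⁺ required: 23,620 ÷ 50 g/eq = 472.5 eq = 472.5 mol HCl.
Mass of HCl: 472.5 × 36.5 = 17,250 g.
Mass of 18.9% solution: 17,250 / 0.189 = 91,250 g.
Volume: 91,250 g ÷ 1.18 g/mL = 77,330 mL.

77.3 L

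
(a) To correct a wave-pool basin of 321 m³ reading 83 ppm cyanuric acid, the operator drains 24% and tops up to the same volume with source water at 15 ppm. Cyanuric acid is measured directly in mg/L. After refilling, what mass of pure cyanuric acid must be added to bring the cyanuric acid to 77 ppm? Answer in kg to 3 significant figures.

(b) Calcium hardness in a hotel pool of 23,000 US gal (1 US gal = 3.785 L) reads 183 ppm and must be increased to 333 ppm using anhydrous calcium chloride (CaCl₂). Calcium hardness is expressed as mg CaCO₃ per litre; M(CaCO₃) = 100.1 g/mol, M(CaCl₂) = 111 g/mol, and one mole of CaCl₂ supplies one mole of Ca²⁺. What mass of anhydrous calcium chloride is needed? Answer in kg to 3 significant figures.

(a) 3.31 kg; (b) 14.5 kg

(a) Volume: 321 m³ = 321,000 L.
(a) After draining 24% and refilling: 83 × 0.76 + 15 × 0.24 = 66.68 ppm.
(a) Deficit to target: 77 − 66.68 = 10.32 mg/L.
(a) Mass: 10.32 mg/L × 321,000 L = 3313 g cyanuric acid.

(b) Volume: 23,000 US gal × 3.785 L/gal = 87,055 L.
(b) Hardness to add: (333 − 183) = 150 mg/L as CaCO₃ × 87,055 L = 13,060 g as CaCO₃.
(b) Moles of Ca²⁺ (1 mol Ca²⁺ ≡ 1 mol CaCO₃): 13,060 / 100.1 g/mol = 130.5 mol.
(b) Mass of CaCl₂: 130.5 × 111 = 14,480 g.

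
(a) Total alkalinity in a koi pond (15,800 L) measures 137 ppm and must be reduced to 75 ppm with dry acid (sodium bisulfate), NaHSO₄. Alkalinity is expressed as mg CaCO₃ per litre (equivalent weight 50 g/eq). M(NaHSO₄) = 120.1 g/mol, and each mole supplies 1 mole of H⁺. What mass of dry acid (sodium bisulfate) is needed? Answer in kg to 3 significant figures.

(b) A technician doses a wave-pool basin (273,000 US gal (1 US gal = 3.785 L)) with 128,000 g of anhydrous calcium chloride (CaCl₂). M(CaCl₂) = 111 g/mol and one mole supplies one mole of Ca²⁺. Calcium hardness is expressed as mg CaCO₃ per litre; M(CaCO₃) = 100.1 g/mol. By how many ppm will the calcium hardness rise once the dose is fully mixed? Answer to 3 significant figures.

(a) 2.35 kg; (b) 112 ppm

(a) Alkalinity to neutralize: (137 − 75) = 62 mg/L as CaCO₃ × 15,800 L = 979.6 g as CaCO₃.
(a) Equivalents of H⁺ required: 979.6 ÷ 50 g/eq = 19.59 eq = 19.59 mol NaHSO₄.
(a) Mass of NaHSO₄: 19.59 × 120.1 = 2353 g.

(b) Volume: 273,000 US gal × 3.785 L/gal = 1,033,305 L.
(b) Moles of Ca²⁺: 128,000 g ÷ 111 g/mol = 1153 mol.
(b) As CaCO₃: 1153 mol × 100.1 g/mol = 115,400 g.
(b) Rise: 115,400 g / 1,033,305 L × 1000 = 111.7 mg/L.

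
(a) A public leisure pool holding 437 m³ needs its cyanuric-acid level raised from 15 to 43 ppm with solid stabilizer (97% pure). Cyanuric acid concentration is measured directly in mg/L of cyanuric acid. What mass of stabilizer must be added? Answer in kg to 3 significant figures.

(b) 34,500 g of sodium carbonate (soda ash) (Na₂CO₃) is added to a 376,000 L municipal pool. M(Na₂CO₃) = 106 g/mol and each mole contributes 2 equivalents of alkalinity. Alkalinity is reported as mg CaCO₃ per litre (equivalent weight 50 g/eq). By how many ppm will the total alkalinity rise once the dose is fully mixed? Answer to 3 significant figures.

(a) Volume: 437 m³ = 437,000 L.
(a) CYA to add: (43 − 15) = 28 mg/L × 437,000 L = 12,240 g cyanuric acid.
(a) At 97% purity: 12,240 / 0.97 = 12,610 g product.

(b) Moles of Na₂CO₃: 34,500 g ÷ 106 g/mol = 325.5 mol → 650.9 eq of alkalinity.
(b) As CaCO₃: 650.9 eq × 50 g/eq = 32,550 g.
(b) Rise: 32,550 g / 376,000 L × 1000 = 86.56 mg/L.

(a) 12.6 kg; (b) 86.6 ppm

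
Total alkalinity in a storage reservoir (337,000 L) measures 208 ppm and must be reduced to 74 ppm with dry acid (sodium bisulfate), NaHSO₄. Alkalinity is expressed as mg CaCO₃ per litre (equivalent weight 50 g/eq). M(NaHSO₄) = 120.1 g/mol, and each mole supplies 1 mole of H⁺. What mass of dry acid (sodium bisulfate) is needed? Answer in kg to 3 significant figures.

108 kg

Alkalinity to neutralize: (208 − 74) = 134 mg/L as CaCO₃ × 337,000 L = 45,160 g as CaCO₃.
Equivalents of H⁺ required: 45,160 ÷ 50 g/eq = 903.2 eq = 903.2 mol NaHSO₄.
Mass of NaHSO₄: 903.2 × 120.1 = 108,500 g.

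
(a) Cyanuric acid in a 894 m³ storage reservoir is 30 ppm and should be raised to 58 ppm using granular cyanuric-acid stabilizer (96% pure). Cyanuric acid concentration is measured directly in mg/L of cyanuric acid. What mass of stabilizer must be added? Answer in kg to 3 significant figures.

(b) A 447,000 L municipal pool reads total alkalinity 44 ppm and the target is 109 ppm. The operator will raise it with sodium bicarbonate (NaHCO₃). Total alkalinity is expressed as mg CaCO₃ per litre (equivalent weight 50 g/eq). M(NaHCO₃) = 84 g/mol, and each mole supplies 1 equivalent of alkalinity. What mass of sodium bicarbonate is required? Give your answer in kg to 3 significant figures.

(a) 26.1 kg; (b) 48.8 kg

(a) Volume: 894 m³ = 894,000 L.
(a) CYA to add: (58 − 30) = 28 mg/L × 894,000 L = 25,030 g cyanuric acid.
(a) At 96% purity: 25,030 / 0.96 = 26,080 g product.

(b) Alkalinity to add: (109 − 44) = 65 mg/L as CaCO₃ × 447,000 L = 29,060 g as CaCO₃.
(b) Equivalents: 29,060 g ÷ 50 g/eq = 581.1 eq.
(b) NaHCO₃ supplies 1 eq per mole → 581.1 mol.
(b) Mass: 581.1 mol × 84 g/mol = 48,810 g.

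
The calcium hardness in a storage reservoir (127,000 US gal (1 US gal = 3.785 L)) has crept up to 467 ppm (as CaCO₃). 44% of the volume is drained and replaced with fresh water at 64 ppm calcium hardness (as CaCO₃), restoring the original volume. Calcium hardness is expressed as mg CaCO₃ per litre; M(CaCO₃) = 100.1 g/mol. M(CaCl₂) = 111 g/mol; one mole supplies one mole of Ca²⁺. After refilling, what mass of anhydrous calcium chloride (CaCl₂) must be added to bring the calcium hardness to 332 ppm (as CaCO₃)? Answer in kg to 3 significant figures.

22.6 kg

Volume: 127,000 US gal × 3.785 L/gal = 480,695 L.
After draining 44% and refilling: 467 × 0.56 + 64 × 0.44 = 289.68 ppm.
Deficit to target: 332 − 289.68 = 42.32 mg/L.
As CaCO₃: 42.32 mg/L × 480,695 L = 20,340 g; ÷ 100.1 = 203.2 mol Ca²⁺.
Mass: 203.2 × 111 = 22,560 g.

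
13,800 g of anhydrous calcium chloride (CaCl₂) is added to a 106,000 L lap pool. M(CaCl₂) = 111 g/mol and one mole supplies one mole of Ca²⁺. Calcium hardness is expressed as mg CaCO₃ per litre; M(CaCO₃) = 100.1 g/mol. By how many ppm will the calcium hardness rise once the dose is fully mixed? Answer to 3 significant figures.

Moles of Ca²⁺: 13,800 g ÷ 111 g/mol = 124.3 mol.
As CaCO₃: 124.3 mol × 100.1 g/mol = 12,440 g.
Rise: 12,440 g / 106,000 L × 1000 = 117.4 mg/L.

117 ppm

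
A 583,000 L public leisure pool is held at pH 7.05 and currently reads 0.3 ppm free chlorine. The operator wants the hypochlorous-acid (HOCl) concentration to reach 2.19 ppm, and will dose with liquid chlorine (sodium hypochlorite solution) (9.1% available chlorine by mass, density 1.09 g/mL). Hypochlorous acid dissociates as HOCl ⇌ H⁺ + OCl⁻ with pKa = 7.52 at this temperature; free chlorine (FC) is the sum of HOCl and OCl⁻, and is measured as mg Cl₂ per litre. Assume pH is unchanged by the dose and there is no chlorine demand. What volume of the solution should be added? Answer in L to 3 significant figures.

[OCl⁻]/[HOCl] = 10^(pH − pKa) = 10^(7.05 − 7.52) = 0.3388; fraction as HOCl = 1/(1 + 0.3388) = 0.7469.
Free chlorine required for 2.19 ppm HOCl: 2.19 / 0.7469 = 2.932 ppm.
FC to add: 2.932 − 0.3 = 2.632 mg/L as Cl₂.
Cl₂ equivalent: 2.632 mg/L × 583,000 L = 1534 g.
Product at 9.1% available Cl: 1534 / 0.091 = 16,860 g.
Volume: 16,860 g ÷ 1.09 g/mL = 15,470 mL.

15.5 L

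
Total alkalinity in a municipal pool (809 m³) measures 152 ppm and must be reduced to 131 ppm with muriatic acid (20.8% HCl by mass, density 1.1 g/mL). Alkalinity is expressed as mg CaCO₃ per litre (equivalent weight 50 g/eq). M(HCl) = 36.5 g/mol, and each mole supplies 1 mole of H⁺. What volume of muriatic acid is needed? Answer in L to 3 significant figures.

54.2 L

Volume: 809 m³ = 809,000 L.
Alkalinity to neutralize: (152 − 131) = 21 mg/L as CaCO₃ × 809,000 L = 16,990 g as CaCO₃.
Equivalents of H⁺ required: 16,990 ÷ 50 g/eq = 339.8 eq = 339.8 mol HCl.
Mass of HCl: 339.8 × 36.5 = 12,400 g.
Mass of 20.8% solution: 12,400 / 0.208 = 59,620 g.
Volume: 59,620 g ÷ 1.1 g/mL = 54,200 mL.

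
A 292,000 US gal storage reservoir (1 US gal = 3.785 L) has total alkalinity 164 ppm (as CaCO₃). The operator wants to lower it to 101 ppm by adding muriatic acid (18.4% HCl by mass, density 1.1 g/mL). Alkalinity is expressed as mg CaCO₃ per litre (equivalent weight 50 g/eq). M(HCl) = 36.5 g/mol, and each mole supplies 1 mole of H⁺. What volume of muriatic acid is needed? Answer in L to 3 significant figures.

251 L

Volume: 292,000 US gal × 3.785 L/gal = 1,105,220 L.
Alkalinity to neutralize: (164 − 101) = 63 mg/L as CaCO₃ × 1,105,220 L = 69,630 g as CaCO₃.
Equivalents of H⁺ required: 69,630 ÷ 50 g/eq = 1393 eq = 1393 mol HCl.
Mass of HCl: 1393 × 36.5 = 50,830 g.
Mass of 18.4% solution: 50,830 / 0.184 = 276,200 g.
Volume: 276,200 g ÷ 1.1 g/mL = 251,100 mL.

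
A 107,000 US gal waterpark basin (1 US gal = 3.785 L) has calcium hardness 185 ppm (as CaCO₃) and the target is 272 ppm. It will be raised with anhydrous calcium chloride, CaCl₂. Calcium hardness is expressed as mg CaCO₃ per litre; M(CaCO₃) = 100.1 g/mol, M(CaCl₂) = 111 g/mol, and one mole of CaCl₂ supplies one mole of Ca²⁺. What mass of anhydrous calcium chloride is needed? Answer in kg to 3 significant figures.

39.1 kg

Volume: 107,000 US gal × 3.785 L/gal = 404,995 L.
Hardness to add: (272 − 185) = 87 mg/L as CaCO₃ × 404,995 L = 35,230 g as CaCO₃.
Moles of Ca²⁺ (1 mol Ca²⁺ ≡ 1 mol CaCO₃): 35,230 / 100.1 g/mol = 352 mol.
Mass of CaCl₂: 352 × 111 = 39,070 g.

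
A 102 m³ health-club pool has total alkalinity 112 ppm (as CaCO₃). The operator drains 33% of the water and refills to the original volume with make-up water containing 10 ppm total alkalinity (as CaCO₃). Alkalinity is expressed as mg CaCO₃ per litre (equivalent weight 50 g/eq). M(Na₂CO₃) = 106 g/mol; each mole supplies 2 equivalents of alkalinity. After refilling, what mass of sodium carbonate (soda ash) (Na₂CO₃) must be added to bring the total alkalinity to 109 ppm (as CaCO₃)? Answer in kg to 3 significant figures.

Volume: 102 m³ = 102,000 L.
After draining 33% and refilling: 112 × 0.67 + 10 × 0.33 = 78.34 ppm.
Deficit to target: 109 − 78.34 = 30.66 mg/L.
As CaCO₃: 30.66 mg/L × 102,000 L = 3127 g; ÷ 50 g/eq ÷ 2 = 31.27 mol Na₂CO₃.
Mass: 31.27 × 106 = 3315 g.

3.31 kg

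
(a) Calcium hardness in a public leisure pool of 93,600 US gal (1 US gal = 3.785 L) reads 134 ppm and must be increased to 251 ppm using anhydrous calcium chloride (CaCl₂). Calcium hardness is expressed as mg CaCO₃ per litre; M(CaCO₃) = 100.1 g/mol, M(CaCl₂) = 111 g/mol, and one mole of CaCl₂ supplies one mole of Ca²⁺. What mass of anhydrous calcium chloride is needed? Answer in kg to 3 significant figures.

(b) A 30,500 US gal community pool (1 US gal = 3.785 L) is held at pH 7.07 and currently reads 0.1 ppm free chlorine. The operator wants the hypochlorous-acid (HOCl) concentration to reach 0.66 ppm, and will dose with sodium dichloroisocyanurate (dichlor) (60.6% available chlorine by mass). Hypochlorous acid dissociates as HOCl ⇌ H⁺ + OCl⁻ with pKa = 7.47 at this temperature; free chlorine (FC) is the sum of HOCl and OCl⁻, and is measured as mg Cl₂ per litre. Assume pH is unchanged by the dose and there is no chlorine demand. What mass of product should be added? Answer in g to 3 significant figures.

(a) 46.0 kg; (b) 157 g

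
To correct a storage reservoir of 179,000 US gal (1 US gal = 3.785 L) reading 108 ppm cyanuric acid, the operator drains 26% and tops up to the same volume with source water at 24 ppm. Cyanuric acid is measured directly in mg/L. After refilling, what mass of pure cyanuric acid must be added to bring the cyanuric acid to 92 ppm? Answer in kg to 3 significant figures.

Volume: 179,000 US gal × 3.785 L/gal = 677,515 L.
After draining 26% and refilling: 108 × 0.74 + 24 × 0.26 = 86.16 ppm.
Deficit to target: 92 − 86.16 = 5.84 mg/L.
Mass: 5.84 mg/L × 677,515 L = 3957 g cyanuric acid.

3.96 kg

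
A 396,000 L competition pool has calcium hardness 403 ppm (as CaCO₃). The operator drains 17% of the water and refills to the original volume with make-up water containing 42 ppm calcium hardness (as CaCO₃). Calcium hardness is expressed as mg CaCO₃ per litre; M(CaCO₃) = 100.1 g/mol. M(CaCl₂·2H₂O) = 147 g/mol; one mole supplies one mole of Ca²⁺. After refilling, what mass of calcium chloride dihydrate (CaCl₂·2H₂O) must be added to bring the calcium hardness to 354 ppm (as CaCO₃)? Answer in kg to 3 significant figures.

After draining 17% and refilling: 403 × 0.83 + 42 × 0.17 = 341.63 ppm.
Deficit to target: 354 − 341.63 = 12.37 mg/L.
As CaCO₃: 12.37 mg/L × 396,000 L = 4899 g; ÷ 100.1 = 48.94 mol Ca²⁺.
Mass: 48.94 × 147 = 7194 g.

7.19 kg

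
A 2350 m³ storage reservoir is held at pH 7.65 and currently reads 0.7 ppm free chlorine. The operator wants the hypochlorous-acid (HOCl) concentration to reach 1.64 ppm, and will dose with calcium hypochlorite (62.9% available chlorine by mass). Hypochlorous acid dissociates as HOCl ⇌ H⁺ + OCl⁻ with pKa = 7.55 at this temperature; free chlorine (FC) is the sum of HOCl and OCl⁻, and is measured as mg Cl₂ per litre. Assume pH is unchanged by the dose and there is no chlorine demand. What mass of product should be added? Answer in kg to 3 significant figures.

11.2 kg

Volume: 2350 m³ = 2,350,000 L.
[OCl⁻]/[HOCl] = 10^(pH − pKa) = 10^(7.65 − 7.55) = 1.259; fraction as HOCl = 1/(1 + 1.259) = 0.4427.
Free chlorine required for 1.64 ppm HOCl: 1.64 / 0.4427 = 3.705 ppm.
FC to add: 3.705 − 0.7 = 3.005 mg/L as Cl₂.
Cl₂ equivalent: 3.005 mg/L × 2,350,000 L = 7061 g.
Product at 62.9% available Cl: 7061 / 0.629 = 11,230 g.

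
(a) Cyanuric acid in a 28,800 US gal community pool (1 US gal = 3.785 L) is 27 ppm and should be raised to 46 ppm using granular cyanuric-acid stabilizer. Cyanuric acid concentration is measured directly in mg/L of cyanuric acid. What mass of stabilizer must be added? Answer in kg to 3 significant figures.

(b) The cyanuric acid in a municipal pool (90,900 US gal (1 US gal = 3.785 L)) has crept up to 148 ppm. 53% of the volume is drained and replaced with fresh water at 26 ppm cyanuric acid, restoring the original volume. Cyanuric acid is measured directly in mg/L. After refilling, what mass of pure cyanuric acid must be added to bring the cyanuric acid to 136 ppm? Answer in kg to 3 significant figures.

(a) Volume: 28,800 US gal × 3.785 L/gal = 109,008 L.
(a) CYA to add: (46 − 27) = 19 mg/L × 109,008 L = 2071 g cyanuric acid.

(b) Volume: 90,900 US gal × 3.785 L/gal = 344,056 L.
(b) After draining 53% and refilling: 148 × 0.47 + 26 × 0.53 = 83.34 ppm.
(b) Deficit to target: 136 − 83.34 = 52.66 mg/L.
(b) Mass: 52.66 mg/L × 344,056 L = 18,120 g cyanuric acid.

(a) 2.07 kg; (b) 18.1 kg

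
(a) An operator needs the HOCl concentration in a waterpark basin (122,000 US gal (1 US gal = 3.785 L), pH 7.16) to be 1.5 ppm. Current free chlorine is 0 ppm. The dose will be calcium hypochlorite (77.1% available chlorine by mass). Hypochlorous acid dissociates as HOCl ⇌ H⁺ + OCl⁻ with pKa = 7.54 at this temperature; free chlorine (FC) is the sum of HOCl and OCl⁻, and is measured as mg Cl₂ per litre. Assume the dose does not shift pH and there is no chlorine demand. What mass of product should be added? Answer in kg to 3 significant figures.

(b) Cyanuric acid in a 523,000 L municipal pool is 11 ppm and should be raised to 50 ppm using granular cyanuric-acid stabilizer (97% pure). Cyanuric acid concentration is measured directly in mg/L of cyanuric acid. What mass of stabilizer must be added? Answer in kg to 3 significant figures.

(a) 1.27 kg; (b) 21.0 kg

(a) Volume: 122,000 US gal × 3.785 L/gal = 461,770 L.
(a) [OCl⁻]/[HOCl] = 10^(pH − pKa) = 10^(7.16 − 7.54) = 0.4169; fraction as HOCl = 1/(1 + 0.4169) = 0.7058.
(a) Free chlorine required for 1.5 ppm HOCl: 1.5 / 0.7058 = 2.125 ppm.
(a) FC to add: 2.125 − 0 = 2.125 mg/L as Cl₂.
(a) Cl₂ equivalent: 2.125 mg/L × 461,770 L = 981.4 g.
(a) Product at 77.1% available Cl: 981.4 / 0.771 = 1273 g.

(b) CYA to add: (50 − 11) = 39 mg/L × 523,000 L = 20,400 g cyanuric acid.
(b) At 97% purity: 20,400 / 0.97 = 21,030 g product.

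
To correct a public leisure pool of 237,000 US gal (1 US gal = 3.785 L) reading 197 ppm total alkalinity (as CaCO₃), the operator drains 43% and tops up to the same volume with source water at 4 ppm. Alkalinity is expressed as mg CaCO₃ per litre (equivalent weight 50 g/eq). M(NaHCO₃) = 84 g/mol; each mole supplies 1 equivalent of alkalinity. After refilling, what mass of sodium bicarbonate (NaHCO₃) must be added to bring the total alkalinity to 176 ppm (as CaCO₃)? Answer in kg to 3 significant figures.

93.4 kg

Volume: 237,000 US gal × 3.785 L/gal = 897,045 L.
After draining 43% and refilling: 197 × 0.57 + 4 × 0.43 = 114.01 ppm.
Deficit to target: 176 − 114.01 = 61.99 mg/L.
As CaCO₃: 61.99 mg/L × 897,045 L = 55,610 g; ÷ 50 g/eq ÷ 1 = 1112 mol NaHCO₃.
Mass: 1112 × 84 = 93,420 g.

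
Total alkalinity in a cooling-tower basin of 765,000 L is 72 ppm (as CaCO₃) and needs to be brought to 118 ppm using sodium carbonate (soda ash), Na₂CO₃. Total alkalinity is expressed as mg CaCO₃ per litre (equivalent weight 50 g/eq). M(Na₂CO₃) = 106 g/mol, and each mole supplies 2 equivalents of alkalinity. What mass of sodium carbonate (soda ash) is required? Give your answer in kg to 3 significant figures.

Alkalinity to add: (118 − 72) = 46 mg/L as CaCO₃ × 765,000 L = 35,190 g as CaCO₃.
Equivalents: 35,190 g ÷ 50 g/eq = 703.8 eq.
Each mole of Na₂CO₃ supplies 2 eq, so 703.8 / 2 = 351.9 mol.
Mass: 351.9 mol × 106 g/mol = 37,300 g.

37.3 kg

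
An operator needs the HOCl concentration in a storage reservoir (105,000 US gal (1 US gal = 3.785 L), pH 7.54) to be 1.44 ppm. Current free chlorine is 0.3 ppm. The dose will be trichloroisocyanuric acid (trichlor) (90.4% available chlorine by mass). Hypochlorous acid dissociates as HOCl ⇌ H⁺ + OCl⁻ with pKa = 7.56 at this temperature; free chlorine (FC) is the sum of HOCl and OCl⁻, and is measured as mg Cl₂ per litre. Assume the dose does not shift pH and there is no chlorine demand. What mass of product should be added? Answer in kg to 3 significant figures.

Volume: 105,000 US gal × 3.785 L/gal = 397,425 L.
[OCl⁻]/[HOCl] = 10^(pH − pKa) = 10^(7.54 − 7.56) = 0.955; fraction as HOCl = 1/(1 + 0.955) = 0.5115.
Free chlorine required for 1.44 ppm HOCl: 1.44 / 0.5115 = 2.815 ppm.
FC to add: 2.815 − 0.3 = 2.515 mg/L as Cl₂.
Cl₂ equivalent: 2.515 mg/L × 397,425 L = 999.6 g.
Product at 90.4% available Cl: 999.6 / 0.904 = 1106 g.

1.11 kg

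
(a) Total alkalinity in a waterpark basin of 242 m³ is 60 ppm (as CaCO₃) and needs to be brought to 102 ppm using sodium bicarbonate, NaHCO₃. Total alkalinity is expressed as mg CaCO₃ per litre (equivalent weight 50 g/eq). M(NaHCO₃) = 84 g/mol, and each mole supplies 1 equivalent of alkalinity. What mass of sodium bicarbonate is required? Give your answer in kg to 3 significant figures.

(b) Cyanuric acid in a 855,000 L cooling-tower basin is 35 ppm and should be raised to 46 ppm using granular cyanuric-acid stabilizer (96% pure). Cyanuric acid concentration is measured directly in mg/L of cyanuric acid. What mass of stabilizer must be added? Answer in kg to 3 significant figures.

(a) Volume: 242 m³ = 242,000 L.
(a) Alkalinity to add: (102 − 60) = 42 mg/L as CaCO₃ × 242,000 L = 10,160 g as CaCO₃.
(a) Equivalents: 10,160 g ÷ 50 g/eq = 203.3 eq.
(a) NaHCO₃ supplies 1 eq per mole → 203.3 mol.
(a) Mass: 203.3 mol × 84 g/mol = 17,080 g.

(b) CYA to add: (46 − 35) = 11 mg/L × 855,000 L = 9405 g cyanuric acid.
(b) At 96% purity: 9405 / 0.96 = 9797 g product.

(a) 17.1 kg; (b) 9.80 kg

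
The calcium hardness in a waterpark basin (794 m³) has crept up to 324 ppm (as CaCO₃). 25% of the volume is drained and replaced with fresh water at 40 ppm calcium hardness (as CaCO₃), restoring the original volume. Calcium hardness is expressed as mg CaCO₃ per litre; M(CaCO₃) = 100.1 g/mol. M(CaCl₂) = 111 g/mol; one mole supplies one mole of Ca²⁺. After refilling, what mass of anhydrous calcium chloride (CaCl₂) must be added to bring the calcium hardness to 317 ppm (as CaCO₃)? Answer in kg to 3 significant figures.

Volume: 794 m³ = 794,000 L.
After draining 25% and refilling: 324 × 0.75 + 40 × 0.25 = 253 ppm.
Deficit to target: 317 − 253 = 64 mg/L.
As CaCO₃: 64 mg/L × 794,000 L = 50,820 g; ÷ 100.1 = 507.7 mol Ca²⁺.
Mass: 507.7 × 111 = 56,350 g.

56.3 kg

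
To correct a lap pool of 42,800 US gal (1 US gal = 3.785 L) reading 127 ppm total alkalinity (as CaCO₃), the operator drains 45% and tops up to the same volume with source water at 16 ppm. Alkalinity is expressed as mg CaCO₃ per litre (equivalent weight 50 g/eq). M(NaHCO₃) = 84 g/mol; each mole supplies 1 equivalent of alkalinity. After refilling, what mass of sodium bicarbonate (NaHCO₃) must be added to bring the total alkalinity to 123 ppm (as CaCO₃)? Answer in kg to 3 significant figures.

12.5 kg

Volume: 42,800 US gal × 3.785 L/gal = 161,998 L.
After draining 45% and refilling: 127 × 0.55 + 16 × 0.45 = 77.05 ppm.
Deficit to target: 123 − 77.05 = 45.95 mg/L.
As CaCO₃: 45.95 mg/L × 161,998 L = 7444 g; ÷ 50 g/eq ÷ 1 = 148.9 mol NaHCO₃.
Mass: 148.9 × 84 = 12,510 g.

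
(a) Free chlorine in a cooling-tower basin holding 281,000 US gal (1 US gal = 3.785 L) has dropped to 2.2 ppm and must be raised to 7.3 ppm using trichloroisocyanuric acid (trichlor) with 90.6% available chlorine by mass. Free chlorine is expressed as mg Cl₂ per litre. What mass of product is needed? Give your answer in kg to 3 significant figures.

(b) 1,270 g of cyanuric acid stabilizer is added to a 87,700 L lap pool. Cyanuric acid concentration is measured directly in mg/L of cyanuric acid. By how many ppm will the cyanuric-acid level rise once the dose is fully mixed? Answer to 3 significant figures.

(a) Volume: 281,000 US gal × 3.785 L/gal = 1,063,585 L.
(a) Chlorine deficit: 7.3 − 2.2 = 5.1 ppm = 5.1 mg/L as Cl₂.
(a) Cl₂ equivalent needed: 5.1 mg/L × 1,063,585 L = 5,424,000 mg = 5424 g.
(a) Product at 90.6% available chlorine: 5424 / 0.906 = 5987 g.

(b) Rise: 1,270 g / 87,700 L × 1000 = 14.48 mg/L.

(a) 5.99 kg; (b) 14.5 ppm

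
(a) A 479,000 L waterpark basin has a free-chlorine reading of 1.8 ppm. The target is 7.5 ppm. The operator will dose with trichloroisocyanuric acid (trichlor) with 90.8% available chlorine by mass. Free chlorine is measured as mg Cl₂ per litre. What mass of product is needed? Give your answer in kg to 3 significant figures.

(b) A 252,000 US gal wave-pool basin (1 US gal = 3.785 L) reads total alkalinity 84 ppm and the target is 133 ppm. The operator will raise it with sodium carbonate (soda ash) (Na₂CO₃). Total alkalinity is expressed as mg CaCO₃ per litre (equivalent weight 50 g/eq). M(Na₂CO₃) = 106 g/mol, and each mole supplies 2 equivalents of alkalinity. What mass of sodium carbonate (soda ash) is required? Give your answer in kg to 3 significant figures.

(a) Chlorine deficit: 7.5 − 1.8 = 5.7 ppm = 5.7 mg/L as Cl₂.
(a) Cl₂ equivalent needed: 5.7 mg/L × 479,000 L = 2,730,000 mg = 2730 g.
(a) Product at 90.8% available chlorine: 2730 / 0.908 = 3007 g.

(b) Volume: 252,000 US gal × 3.785 L/gal = 953,820 L.
(b) Alkalinity to add: (133 − 84) = 49 mg/L as CaCO₃ × 953,820 L = 46,740 g as CaCO₃.
(b) Equivalents: 46,740 g ÷ 50 g/eq = 934.7 eq.
(b) Each mole of Na₂CO₃ supplies 2 eq, so 934.7 / 2 = 467.4 mol.
(b) Mass: 467.4 mol × 106 g/mol = 49,540 g.

(a) 3.01 kg; (b) 49.5 kg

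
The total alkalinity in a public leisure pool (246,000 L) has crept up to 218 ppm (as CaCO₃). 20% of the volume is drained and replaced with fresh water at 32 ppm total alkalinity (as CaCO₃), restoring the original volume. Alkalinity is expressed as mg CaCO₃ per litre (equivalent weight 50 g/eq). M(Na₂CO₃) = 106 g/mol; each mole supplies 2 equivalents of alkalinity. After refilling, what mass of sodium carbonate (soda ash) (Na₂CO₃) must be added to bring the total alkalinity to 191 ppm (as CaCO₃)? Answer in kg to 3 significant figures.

After draining 20% and refilling: 218 × 0.80 + 32 × 0.20 = 180.8 ppm.
Deficit to target: 191 − 180.8 = 10.2 mg/L.
As CaCO₃: 10.2 mg/L × 246,000 L = 2509 g; ÷ 50 g/eq ÷ 2 = 25.09 mol Na₂CO₃.
Mass: 25.09 × 106 = 2660 g.

2.66 kg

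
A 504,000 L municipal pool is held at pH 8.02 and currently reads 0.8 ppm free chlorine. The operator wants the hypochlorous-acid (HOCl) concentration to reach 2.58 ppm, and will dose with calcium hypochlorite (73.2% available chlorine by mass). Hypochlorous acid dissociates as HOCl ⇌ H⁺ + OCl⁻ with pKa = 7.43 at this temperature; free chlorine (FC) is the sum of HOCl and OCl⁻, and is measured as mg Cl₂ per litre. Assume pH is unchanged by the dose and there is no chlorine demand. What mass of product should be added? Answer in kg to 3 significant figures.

[OCl⁻]/[HOCl] = 10^(pH − pKa) = 10^(8.02 − 7.43) = 3.89; fraction as HOCl = 1/(1 + 3.89) = 0.2045.
Free chlorine required for 2.58 ppm HOCl: 2.58 / 0.2045 = 12.62 ppm.
FC to add: 12.62 − 0.8 = 11.82 mg/L as Cl₂.
Cl₂ equivalent: 11.82 mg/L × 504,000 L = 5956 g.
Product at 73.2% available Cl: 5956 / 0.732 = 8137 g.

8.14 kg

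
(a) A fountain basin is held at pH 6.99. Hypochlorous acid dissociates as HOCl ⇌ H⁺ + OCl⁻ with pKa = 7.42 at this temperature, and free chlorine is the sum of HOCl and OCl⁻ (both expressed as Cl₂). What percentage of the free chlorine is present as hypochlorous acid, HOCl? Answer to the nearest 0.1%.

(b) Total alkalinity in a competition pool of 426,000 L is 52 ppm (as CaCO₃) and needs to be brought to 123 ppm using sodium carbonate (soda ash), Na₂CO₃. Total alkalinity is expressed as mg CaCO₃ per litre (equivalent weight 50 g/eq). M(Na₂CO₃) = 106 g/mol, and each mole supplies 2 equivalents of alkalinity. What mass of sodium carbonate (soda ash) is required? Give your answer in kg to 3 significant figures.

(a) [OCl⁻]/[HOCl] = 10^(pH − pKa) = 10^(6.99 − 7.42) = 10^-0.43 = 0.3715.
(a) Fraction as HOCl = 1 / (1 + 0.3715) = 0.7291.

(b) Alkalinity to add: (123 − 52) = 71 mg/L as CaCO₃ × 426,000 L = 30,250 g as CaCO₃.
(b) Equivalents: 30,250 g ÷ 50 g/eq = 604.9 eq.
(b) Each mole of Na₂CO₃ supplies 2 eq, so 604.9 / 2 = 302.5 mol.
(b) Mass: 302.5 mol × 106 g/mol = 32,060 g.

(a) 72.9%; (b) 32.1 kg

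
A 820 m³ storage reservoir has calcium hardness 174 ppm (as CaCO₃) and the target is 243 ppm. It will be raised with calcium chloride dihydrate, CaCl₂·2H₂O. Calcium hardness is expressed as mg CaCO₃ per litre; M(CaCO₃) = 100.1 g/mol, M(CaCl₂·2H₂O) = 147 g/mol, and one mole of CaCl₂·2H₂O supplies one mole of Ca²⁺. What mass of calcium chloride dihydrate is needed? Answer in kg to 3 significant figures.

83.1 kg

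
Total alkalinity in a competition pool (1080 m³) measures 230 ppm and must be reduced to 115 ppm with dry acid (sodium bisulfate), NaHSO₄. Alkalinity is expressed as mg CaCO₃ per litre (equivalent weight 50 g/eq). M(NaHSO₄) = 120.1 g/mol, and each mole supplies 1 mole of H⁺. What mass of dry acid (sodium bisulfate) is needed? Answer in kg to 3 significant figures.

Volume: 1080 m³ = 1,080,000 L.
Alkalinity to neutralize: (230 − 115) = 115 mg/L as CaCO₃ × 1,080,000 L = 124,200 g as CaCO₃.
Equivalents of H⁺ required: 124,200 ÷ 50 g/eq = 2484 eq = 2484 mol NaHSO₄.
Mass of NaHSO₄: 2484 × 120.1 = 298,300 g.

298 kg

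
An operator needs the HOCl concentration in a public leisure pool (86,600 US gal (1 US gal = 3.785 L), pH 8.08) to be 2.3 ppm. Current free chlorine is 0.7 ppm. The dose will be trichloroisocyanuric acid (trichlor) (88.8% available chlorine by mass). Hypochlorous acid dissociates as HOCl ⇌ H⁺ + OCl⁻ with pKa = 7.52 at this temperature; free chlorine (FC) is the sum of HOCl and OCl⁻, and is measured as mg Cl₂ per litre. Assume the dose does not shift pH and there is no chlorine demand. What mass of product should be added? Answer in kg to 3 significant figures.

Volume: 86,600 US gal × 3.785 L/gal = 327,781 L.
[OCl⁻]/[HOCl] = 10^(pH − pKa) = 10^(8.08 − 7.52) = 3.631; fraction as HOCl = 1/(1 + 3.631) = 0.2159.
Free chlorine required for 2.3 ppm HOCl: 2.3 / 0.2159 = 10.65 ppm.
FC to add: 10.65 − 0.7 = 9.951 mg/L as Cl₂.
Cl₂ equivalent: 9.951 mg/L × 327,781 L = 3262 g.
Product at 88.8% available Cl: 3262 / 0.888 = 3673 g.

3.67 kg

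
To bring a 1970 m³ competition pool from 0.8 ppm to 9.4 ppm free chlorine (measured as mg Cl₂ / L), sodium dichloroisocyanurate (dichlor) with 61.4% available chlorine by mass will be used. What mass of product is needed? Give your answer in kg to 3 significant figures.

27.6 kg

Volume: 1970 m³ = 1,970,000 L.
Chlorine deficit: 9.4 − 0.8 = 8.6 ppm = 8.6 mg/L as Cl₂.
Cl₂ equivalent needed: 8.6 mg/L × 1,970,000 L = 16,940,000 mg = 16,940 g.
Product at 61.4% available chlorine: 16,940 / 0.614 = 27,590 g.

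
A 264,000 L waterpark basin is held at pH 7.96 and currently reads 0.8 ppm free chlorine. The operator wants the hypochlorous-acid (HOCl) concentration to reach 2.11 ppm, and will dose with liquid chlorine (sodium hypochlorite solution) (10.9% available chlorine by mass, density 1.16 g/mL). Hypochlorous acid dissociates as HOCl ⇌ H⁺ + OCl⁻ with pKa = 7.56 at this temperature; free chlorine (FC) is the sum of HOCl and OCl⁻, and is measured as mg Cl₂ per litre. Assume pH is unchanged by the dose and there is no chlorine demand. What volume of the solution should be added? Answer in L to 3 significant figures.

13.8 L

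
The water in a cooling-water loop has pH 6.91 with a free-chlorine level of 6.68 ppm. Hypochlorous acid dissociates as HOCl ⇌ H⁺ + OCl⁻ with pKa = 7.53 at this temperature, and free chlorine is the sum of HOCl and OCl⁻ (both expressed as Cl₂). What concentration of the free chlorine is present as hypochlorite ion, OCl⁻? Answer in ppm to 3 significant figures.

[OCl⁻]/[HOCl] = 10^(pH − pKa) = 10^(6.91 − 7.53) = 10^-0.62 = 0.2399.
Fraction as HOCl = 1 / (1 + 0.2399) = 0.8065.
OCl⁻ = (1 − 0.8065) × 6.68 ppm = 1.292 ppm.

1.29 ppm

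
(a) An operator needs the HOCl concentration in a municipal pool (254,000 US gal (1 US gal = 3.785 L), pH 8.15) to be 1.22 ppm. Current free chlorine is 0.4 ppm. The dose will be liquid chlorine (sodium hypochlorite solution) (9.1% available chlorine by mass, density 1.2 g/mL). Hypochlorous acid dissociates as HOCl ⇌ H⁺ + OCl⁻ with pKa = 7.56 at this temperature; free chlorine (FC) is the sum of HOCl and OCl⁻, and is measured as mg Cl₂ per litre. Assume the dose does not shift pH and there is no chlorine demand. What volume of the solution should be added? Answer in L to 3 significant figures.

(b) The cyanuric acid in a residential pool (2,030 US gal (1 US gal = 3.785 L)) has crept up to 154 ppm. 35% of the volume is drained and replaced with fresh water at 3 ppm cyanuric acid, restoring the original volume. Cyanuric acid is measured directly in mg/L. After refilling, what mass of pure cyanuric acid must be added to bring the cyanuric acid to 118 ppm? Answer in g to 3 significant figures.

(a) 49.0 L; (b) 129 g

(a) Volume: 254,000 US gal × 3.785 L/gal = 961,390 L.
(a) [OCl⁻]/[HOCl] = 10^(pH − pKa) = 10^(8.15 − 7.56) = 3.89; fraction as HOCl = 1/(1 + 3.89) = 0.2045.
(a) Free chlorine required for 1.22 ppm HOCl: 1.22 / 0.2045 = 5.966 ppm.
(a) FC to add: 5.966 − 0.4 = 5.566 mg/L as Cl₂.
(a) Cl₂ equivalent: 5.566 mg/L × 961,390 L = 5351 g.
(a) Product at 9.1% available Cl: 5351 / 0.091 = 58,810 g.
(a) Volume: 58,810 g ÷ 1.2 g/mL = 49,010 mL.

(b) Volume: 2,030 US gal × 3.785 L/gal = 7,684 L.
(b) After draining 35% and refilling: 154 × 0.65 + 3 × 0.35 = 101.15 ppm.
(b) Deficit to target: 118 − 101.15 = 16.85 mg/L.
(b) Mass: 16.85 mg/L × 7,684 L = 129.5 g cyanuric acid.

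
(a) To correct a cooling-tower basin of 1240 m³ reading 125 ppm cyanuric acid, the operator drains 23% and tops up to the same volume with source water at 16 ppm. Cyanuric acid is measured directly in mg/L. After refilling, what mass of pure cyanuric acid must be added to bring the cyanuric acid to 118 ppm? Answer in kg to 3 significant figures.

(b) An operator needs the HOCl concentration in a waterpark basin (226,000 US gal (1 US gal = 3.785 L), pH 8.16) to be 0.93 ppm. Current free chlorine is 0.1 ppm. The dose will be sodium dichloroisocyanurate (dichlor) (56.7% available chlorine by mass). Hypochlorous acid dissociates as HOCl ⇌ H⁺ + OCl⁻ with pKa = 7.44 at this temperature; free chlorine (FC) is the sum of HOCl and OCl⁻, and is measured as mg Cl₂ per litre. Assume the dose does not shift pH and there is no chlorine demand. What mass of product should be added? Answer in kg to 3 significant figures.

(a) Volume: 1240 m³ = 1,240,000 L.
(a) After draining 23% and refilling: 125 × 0.77 + 16 × 0.23 = 99.93 ppm.
(a) Deficit to target: 118 − 99.93 = 18.07 mg/L.
(a) Mass: 18.07 mg/L × 1,240,000 L = 22,410 g cyanuric acid.

(b) Volume: 226,000 US gal × 3.785 L/gal = 855,410 L.
(b) [OCl⁻]/[HOCl] = 10^(pH − pKa) = 10^(8.16 − 7.44) = 5.248; fraction as HOCl = 1/(1 + 5.248) = 0.16.
(b) Free chlorine required for 0.93 ppm HOCl: 0.93 / 0.16 = 5.811 ppm.
(b) FC to add: 5.811 − 0.1 = 5.711 mg/L as Cl₂.
(b) Cl₂ equivalent: 5.711 mg/L × 855,410 L = 4885 g.
(b) Product at 56.7% available Cl: 4885 / 0.567 = 8616 g.

(a) 22.4 kg; (b) 8.62 kg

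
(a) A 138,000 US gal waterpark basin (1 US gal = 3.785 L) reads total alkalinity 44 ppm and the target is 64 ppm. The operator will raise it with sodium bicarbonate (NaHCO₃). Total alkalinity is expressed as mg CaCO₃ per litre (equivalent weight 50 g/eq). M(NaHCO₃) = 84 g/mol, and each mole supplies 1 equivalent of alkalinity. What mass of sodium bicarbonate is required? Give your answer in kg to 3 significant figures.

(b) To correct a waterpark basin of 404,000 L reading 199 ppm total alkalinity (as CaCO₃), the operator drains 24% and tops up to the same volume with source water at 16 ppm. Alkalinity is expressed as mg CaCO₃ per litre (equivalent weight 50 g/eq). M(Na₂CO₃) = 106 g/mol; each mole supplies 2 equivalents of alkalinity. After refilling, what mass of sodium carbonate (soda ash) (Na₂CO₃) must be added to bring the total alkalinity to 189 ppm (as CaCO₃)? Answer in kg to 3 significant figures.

(a) 17.6 kg; (b) 14.5 kg

(a) Volume: 138,000 US gal × 3.785 L/gal = 522,330 L.
(a) Alkalinity to add: (64 − 44) = 20 mg/L as CaCO₃ × 522,330 L = 10,450 g as CaCO₃.
(a) Equivalents: 10,450 g ÷ 50 g/eq = 208.9 eq.
(a) NaHCO₃ supplies 1 eq per mole → 208.9 mol.
(a) Mass: 208.9 mol × 84 g/mol = 17,550 g.

(b) After draining 24% and refilling: 199 × 0.76 + 16 × 0.24 = 155.08 ppm.
(b) Deficit to target: 189 − 155.08 = 33.92 mg/L.
(b) As CaCO₃: 33.92 mg/L × 404,000 L = 13,700 g; ÷ 50 g/eq ÷ 2 = 137 mol Na₂CO₃.
(b) Mass: 137 × 106 = 14,530 g.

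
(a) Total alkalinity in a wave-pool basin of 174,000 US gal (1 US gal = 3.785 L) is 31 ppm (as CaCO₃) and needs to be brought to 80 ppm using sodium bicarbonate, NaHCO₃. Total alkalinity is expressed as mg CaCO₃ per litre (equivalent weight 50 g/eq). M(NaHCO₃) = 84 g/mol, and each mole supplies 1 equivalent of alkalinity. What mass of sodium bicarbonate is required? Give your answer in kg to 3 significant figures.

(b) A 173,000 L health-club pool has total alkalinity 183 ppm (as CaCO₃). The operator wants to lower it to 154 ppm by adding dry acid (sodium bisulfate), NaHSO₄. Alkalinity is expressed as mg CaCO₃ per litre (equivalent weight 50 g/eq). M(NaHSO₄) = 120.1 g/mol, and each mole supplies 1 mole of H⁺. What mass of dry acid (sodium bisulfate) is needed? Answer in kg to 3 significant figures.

(a) Volume: 174,000 US gal × 3.785 L/gal = 658,590 L.
(a) Alkalinity to add: (80 − 31) = 49 mg/L as CaCO₃ × 658,590 L = 32,270 g as CaCO₃.
(a) Equivalents: 32,270 g ÷ 50 g/eq = 645.4 eq.
(a) NaHCO₃ supplies 1 eq per mole → 645.4 mol.
(a) Mass: 645.4 mol × 84 g/mol = 54,220 g.

(b) Alkalinity to neutralize: (183 − 154) = 29 mg/L as CaCO₃ × 173,000 L = 5017 g as CaCO₃.
(b) Equivalents of H⁺ required: 5017 ÷ 50 g/eq = 100.3 eq = 100.3 mol NaHSO₄.
(b) Mass of NaHSO₄: 100.3 × 120.1 = 12,050 g.

(a) 54.2 kg; (b) 12.1 kg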